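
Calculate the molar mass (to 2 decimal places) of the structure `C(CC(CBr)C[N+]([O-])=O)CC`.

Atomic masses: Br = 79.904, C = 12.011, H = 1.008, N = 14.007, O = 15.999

224.10

Molecular formula: C7H14BrNO2.
M = 1×79.904 + 7×12.011 + 14×1.008 + 1×14.007 + 2×15.999 = 224.10 g/mol.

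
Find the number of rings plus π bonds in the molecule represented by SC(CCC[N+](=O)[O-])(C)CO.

1

Molecular formula from the SMILES: C6H13NO3S.
DoU = (2C + 2 + N − H − X)/2 = (2·6 + 2 + 1 − 13 − 0)/2 = 2/2 = 1.
(Structurally: 0 ring(s) + 1 π bond(s) = 1.)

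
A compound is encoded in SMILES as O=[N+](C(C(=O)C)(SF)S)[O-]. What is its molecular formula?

C3H4FNO3S2

Heavy atoms from the SMILES: 3 C, 1 F, 1 N, 3 O, 2 S.
Implicit hydrogens by atom environment:
  2 × C: no H
  2 × O: no H
  1 × C: 3 H
  1 × F: no H
  1 × N (charge +1): no H
  1 × O (charge -1): no H
  1 × S: 1 H
  1 × S: no H
  Total hydrogens = 4.
Molecular formula: C3H4FNO3S2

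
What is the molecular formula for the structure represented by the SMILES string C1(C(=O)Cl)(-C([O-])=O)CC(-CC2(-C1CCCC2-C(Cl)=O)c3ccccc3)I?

C19H18Cl2IO4-

Heavy atoms from the SMILES: 19 C, 2 Cl, 1 I, 4 O.
Implicit hydrogens by atom environment:
  5 × C: 2 H each → 10
  5 × C (aromatic): 1 H each → 5
  5 × C: no H
  3 × C: 1 H each → 3
  3 × O: no H
  2 × Cl: no H
  1 × C (aromatic): no H
  1 × I: no H
  1 × O (charge -1): no H
  Total hydrogens = 18.
Net charge -1.
Molecular formula: C19H18Cl2IO4-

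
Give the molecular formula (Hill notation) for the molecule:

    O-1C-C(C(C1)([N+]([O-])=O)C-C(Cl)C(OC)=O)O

C8H12ClNO6

Heavy atoms from the SMILES: 8 C, 1 Cl, 1 N, 6 O.
Implicit hydrogens by atom environment:
  4 × O: no H
  3 × C: 2 H each → 6
  2 × C: 1 H each → 2
  2 × C: no H
  1 × C: 3 H
  1 × Cl: no H
  1 × N (charge +1): no H
  1 × O: 1 H
  1 × O (charge -1): no H
  Total hydrogens = 12.
Molecular formula: C8H12ClNO6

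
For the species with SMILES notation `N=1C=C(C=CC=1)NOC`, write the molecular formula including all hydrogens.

C6H8N2O

Heavy atoms from the SMILES: 6 C, 2 N, 1 O.
Implicit hydrogens by atom environment:
  4 × C (aromatic): 1 H each → 4
  1 × C: 3 H
  1 × C (aromatic): no H
  1 × N: 1 H
  1 × N (aromatic): no H
  1 × O: no H
  Total hydrogens = 8.
Molecular formula: C6H8N2O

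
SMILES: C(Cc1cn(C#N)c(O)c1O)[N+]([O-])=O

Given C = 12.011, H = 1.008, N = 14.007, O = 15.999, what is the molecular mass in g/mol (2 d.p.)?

Molecular formula: C7H7N3O4.
M = 7×12.011 + 7×1.008 + 3×14.007 + 4×15.999 = 197.15 g/mol.

197.15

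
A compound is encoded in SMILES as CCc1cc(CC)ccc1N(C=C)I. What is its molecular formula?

Heavy atoms from the SMILES: 12 C, 1 I, 1 N.
Implicit hydrogens by atom environment:
  3 × C: 2 H each → 6
  3 × C (aromatic): 1 H each → 3
  3 × C (aromatic): no H
  2 × C: 3 H each → 6
  1 × C: 1 H
  1 × I: no H
  1 × N: no H
  Total hydrogens = 16.
Molecular formula: C12H16IN

C12H16IN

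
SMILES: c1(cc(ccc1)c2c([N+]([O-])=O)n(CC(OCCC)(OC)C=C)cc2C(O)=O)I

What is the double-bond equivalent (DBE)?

Molecular formula from the SMILES: C19H21IN2O6.
DoU = (2C + 2 + N − H − X)/2 = (2·19 + 2 + 2 − 21 − 1)/2 = 20/2 = 10.
(Structurally: 2 ring(s) + 8 π bond(s) = 10.)

10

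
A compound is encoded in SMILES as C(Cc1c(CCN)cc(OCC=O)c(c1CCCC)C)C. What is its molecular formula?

C18H29NO2

Heavy atoms from the SMILES: 18 C, 1 N, 2 O.
Implicit hydrogens by atom environment:
  8 × C: 2 H each → 16
  5 × C (aromatic): no H
  3 × C: 3 H each → 9
  2 × O: no H
  1 × C (aromatic): 1 H
  1 × C: 1 H
  1 × N: 2 H
  Total hydrogens = 29.
Molecular formula: C18H29NO2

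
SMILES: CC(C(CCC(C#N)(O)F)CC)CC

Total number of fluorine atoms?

1

The symbol for fluorine appears 1 time in the SMILES.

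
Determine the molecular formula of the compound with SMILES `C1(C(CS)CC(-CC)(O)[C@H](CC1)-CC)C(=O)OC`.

C14H26O3S

Heavy atoms from the SMILES: 14 C, 3 O, 1 S.
Implicit hydrogens by atom environment:
  6 × C: 2 H each → 12
  3 × C: 3 H each → 9
  3 × C: 1 H each → 3
  2 × C: no H
  2 × O: no H
  1 × O: 1 H
  1 × S: 1 H
  Total hydrogens = 26.
Molecular formula: C14H26O3S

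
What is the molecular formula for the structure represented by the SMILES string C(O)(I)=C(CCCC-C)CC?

Heavy atoms from the SMILES: 9 C, 1 I, 1 O.
Implicit hydrogens by atom environment:
  5 × C: 2 H each → 10
  2 × C: 3 H each → 6
  2 × C: no H
  1 × I: no H
  1 × O: 1 H
  Total hydrogens = 17.
Molecular formula: C9H17IO

C9H17IO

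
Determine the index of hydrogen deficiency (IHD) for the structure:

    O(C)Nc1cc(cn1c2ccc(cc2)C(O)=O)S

8

Molecular formula from the SMILES: C12H12N2O3S.
DoU = (2C + 2 + N − H − X)/2 = (2·12 + 2 + 2 − 12 − 0)/2 = 16/2 = 8.
(Structurally: 2 ring(s) + 6 π bond(s) = 8.)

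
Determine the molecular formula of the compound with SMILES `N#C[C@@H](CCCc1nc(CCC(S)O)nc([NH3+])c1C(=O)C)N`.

Heavy atoms from the SMILES: 14 C, 5 N, 2 O, 1 S.
Implicit hydrogens by atom environment:
  5 × C: 2 H each → 10
  4 × C (aromatic): no H
  2 × C: 1 H each → 2
  2 × C: no H
  2 × N (aromatic): no H
  1 × C: 3 H
  1 × N (charge +1): 3 H
  1 × N: 2 H
  1 × N: no H
  1 × O: 1 H
  1 × O: no H
  1 × S: 1 H
  Total hydrogens = 22.
Net charge +1.
Molecular formula: C14H22N5O2S+

C14H22N5O2S+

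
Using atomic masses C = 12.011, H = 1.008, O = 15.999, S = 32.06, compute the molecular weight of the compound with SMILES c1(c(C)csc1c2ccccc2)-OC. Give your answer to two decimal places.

204.29

Molecular formula: C12H12OS.
M = 12×12.011 + 12×1.008 + 1×15.999 + 1×32.06 = 204.29 g/mol.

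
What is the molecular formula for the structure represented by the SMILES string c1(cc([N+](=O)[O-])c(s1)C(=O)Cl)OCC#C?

C8H4ClNO4S

Heavy atoms from the SMILES: 8 C, 1 Cl, 1 N, 4 O, 1 S.
Implicit hydrogens by atom environment:
  3 × C (aromatic): no H
  3 × O: no H
  2 × C: no H
  1 × C: 2 H
  1 × C (aromatic): 1 H
  1 × C: 1 H
  1 × Cl: no H
  1 × N (charge +1): no H
  1 × O (charge -1): no H
  1 × S (aromatic): no H
  Total hydrogens = 4.
Molecular formula: C8H4ClNO4S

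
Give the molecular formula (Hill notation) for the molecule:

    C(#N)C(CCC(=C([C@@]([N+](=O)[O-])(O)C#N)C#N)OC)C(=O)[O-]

C11H9N4O6-

Heavy atoms from the SMILES: 11 C, 4 N, 6 O.
Implicit hydrogens by atom environment:
  7 × C: no H
  3 × N: no H
  3 × O: no H
  2 × C: 2 H each → 4
  2 × O (charge -1): no H
  1 × C: 3 H
  1 × C: 1 H
  1 × N (charge +1): no H
  1 × O: 1 H
  Total hydrogens = 9.
Net charge -1.
Molecular formula: C11H9N4O6-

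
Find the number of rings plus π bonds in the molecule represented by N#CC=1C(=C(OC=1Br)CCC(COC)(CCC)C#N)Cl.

7

Molecular formula from the SMILES: C14H16BrClN2O2.
DoU = (2C + 2 + N − H − X)/2 = (2·14 + 2 + 2 − 16 − 2)/2 = 14/2 = 7.
(Structurally: 1 ring(s) + 6 π bond(s) = 7.)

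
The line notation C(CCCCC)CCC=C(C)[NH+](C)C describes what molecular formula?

C13H28N+

Heavy atoms from the SMILES: 13 C, 1 N.
Implicit hydrogens by atom environment:
  7 × C: 2 H each → 14
  4 × C: 3 H each → 12
  1 × C: 1 H
  1 × C: no H
  1 × N (charge +1): 1 H
  Total hydrogens = 28.
Net charge +1.
Molecular formula: C13H28N+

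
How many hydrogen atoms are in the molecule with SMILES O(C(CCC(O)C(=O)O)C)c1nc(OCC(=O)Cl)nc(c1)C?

Hydrogens are implicit in SMILES; fill each atom to its normal valence:
  4 × O: no H
  3 × C: 2 H each → 6
  3 × C (aromatic): no H
  2 × C: 3 H each → 6
  2 × C: 1 H each → 2
  2 × C: no H
  2 × N (aromatic): no H
  2 × O: 1 H each → 2
  1 × C (aromatic): 1 H
  1 × Cl: no H
  Total hydrogens = 17.

17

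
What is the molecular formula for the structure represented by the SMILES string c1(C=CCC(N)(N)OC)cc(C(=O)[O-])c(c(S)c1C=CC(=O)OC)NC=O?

Heavy atoms from the SMILES: 17 C, 3 N, 6 O, 1 S.
Implicit hydrogens by atom environment:
  5 × C: 1 H each → 5
  5 × C (aromatic): no H
  5 × O: no H
  3 × C: no H
  2 × C: 3 H each → 6
  2 × N: 2 H each → 4
  1 × C: 2 H
  1 × C (aromatic): 1 H
  1 × N: 1 H
  1 × O (charge -1): no H
  1 × S: 1 H
  Total hydrogens = 20.
Net charge -1.
Molecular formula: C17H20N3O6S-

C17H20N3O6S-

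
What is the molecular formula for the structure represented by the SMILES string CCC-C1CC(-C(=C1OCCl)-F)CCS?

C11H18ClFOS

Heavy atoms from the SMILES: 11 C, 1 Cl, 1 F, 1 O, 1 S.
Implicit hydrogens by atom environment:
  6 × C: 2 H each → 12
  2 × C: 1 H each → 2
  2 × C: no H
  1 × C: 3 H
  1 × Cl: no H
  1 × F: no H
  1 × O: no H
  1 × S: 1 H
  Total hydrogens = 18.
Molecular formula: C11H18ClFOS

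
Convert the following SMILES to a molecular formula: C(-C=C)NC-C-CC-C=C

C9H17N

Heavy atoms from the SMILES: 9 C, 1 N.
Implicit hydrogens by atom environment:
  7 × C: 2 H each → 14
  2 × C: 1 H each → 2
  1 × N: 1 H
  Total hydrogens = 17.
Molecular formula: C9H17N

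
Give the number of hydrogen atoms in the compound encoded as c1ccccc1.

6

Hydrogens are implicit in SMILES; fill each atom to its normal valence:
  6 × C (aromatic): 1 H each → 6
  Total hydrogens = 6.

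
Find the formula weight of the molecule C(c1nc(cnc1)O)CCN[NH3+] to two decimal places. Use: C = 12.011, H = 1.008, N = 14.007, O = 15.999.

Molecular formula: C7H13N4O+.
M = 7×12.011 + 13×1.008 + 4×14.007 + 1×15.999 = 169.21 g/mol.

169.21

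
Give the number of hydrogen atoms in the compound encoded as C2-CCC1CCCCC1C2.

Hydrogens are implicit in SMILES; fill each atom to its normal valence:
  8 × C: 2 H each → 16
  2 × C: 1 H each → 2
  Total hydrogens = 18.

18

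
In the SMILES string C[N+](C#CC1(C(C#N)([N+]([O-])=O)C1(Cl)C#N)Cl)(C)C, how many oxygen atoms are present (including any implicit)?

2

The symbol for oxygen appears 2 times in the SMILES.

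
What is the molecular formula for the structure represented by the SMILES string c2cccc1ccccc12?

C10H8

Heavy atoms from the SMILES: 10 C.
Implicit hydrogens by atom environment:
  8 × C (aromatic): 1 H each → 8
  2 × C (aromatic): no H
  Total hydrogens = 8.
Molecular formula: C10H8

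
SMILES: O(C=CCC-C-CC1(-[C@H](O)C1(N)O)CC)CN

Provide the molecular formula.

Heavy atoms from the SMILES: 12 C, 2 N, 3 O.
Implicit hydrogens by atom environment:
  6 × C: 2 H each → 12
  3 × C: 1 H each → 3
  2 × C: no H
  2 × N: 2 H each → 4
  2 × O: 1 H each → 2
  1 × C: 3 H
  1 × O: no H
  Total hydrogens = 24.
Molecular formula: C12H24N2O3

C12H24N2O3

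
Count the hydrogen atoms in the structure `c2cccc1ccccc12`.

8

Hydrogens are implicit in SMILES; fill each atom to its normal valence:
  8 × C (aromatic): 1 H each → 8
  2 × C (aromatic): no H
  Total hydrogens = 8.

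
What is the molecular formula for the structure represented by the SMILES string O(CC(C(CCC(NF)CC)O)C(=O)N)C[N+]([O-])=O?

C10H20FN3O5

Heavy atoms from the SMILES: 10 C, 1 F, 3 N, 5 O.
Implicit hydrogens by atom environment:
  5 × C: 2 H each → 10
  3 × C: 1 H each → 3
  3 × O: no H
  1 × C: 3 H
  1 × C: no H
  1 × F: no H
  1 × N: 2 H
  1 × N: 1 H
  1 × N (charge +1): no H
  1 × O: 1 H
  1 × O (charge -1): no H
  Total hydrogens = 20.
Molecular formula: C10H20FN3O5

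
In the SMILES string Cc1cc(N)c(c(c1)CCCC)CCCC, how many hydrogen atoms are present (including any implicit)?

Hydrogens are implicit in SMILES; fill each atom to its normal valence:
  6 × C: 2 H each → 12
  4 × C (aromatic): no H
  3 × C: 3 H each → 9
  2 × C (aromatic): 1 H each → 2
  1 × N: 2 H
  Total hydrogens = 25.

25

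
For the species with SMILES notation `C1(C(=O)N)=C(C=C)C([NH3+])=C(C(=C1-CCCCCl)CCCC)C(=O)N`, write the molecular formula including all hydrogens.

C18H27ClN3O2+

Heavy atoms from the SMILES: 18 C, 1 Cl, 3 N, 2 O.
Implicit hydrogens by atom environment:
  8 × C: 2 H each → 16
  6 × C (aromatic): no H
  2 × C: no H
  2 × N: 2 H each → 4
  2 × O: no H
  1 × C: 3 H
  1 × C: 1 H
  1 × Cl: no H
  1 × N (charge +1): 3 H
  Total hydrogens = 27.
Net charge +1.
Molecular formula: C18H27ClN3O2+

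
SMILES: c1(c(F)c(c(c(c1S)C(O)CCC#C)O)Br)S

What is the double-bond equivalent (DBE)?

Molecular formula from the SMILES: C11H10BrFO2S2.
DoU = (2C + 2 + N − H − X)/2 = (2·11 + 2 + 0 − 10 − 2)/2 = 12/2 = 6.
(Structurally: 1 ring(s) + 5 π bond(s) = 6.)

6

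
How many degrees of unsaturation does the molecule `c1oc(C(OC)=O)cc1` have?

Molecular formula from the SMILES: C6H6O3.
DoU = (2C + 2 + N − H − X)/2 = (2·6 + 2 + 0 − 6 − 0)/2 = 8/2 = 4.
(Structurally: 1 ring(s) + 3 π bond(s) = 4.)

4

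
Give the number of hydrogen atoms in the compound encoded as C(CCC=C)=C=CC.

12

Hydrogens are implicit in SMILES; fill each atom to its normal valence:
  3 × C: 2 H each → 6
  3 × C: 1 H each → 3
  1 × C: 3 H
  1 × C: no H
  Total hydrogens = 12.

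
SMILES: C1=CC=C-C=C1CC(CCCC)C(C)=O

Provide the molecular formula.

C14H20O

Heavy atoms from the SMILES: 14 C, 1 O.
Implicit hydrogens by atom environment:
  5 × C (aromatic): 1 H each → 5
  4 × C: 2 H each → 8
  2 × C: 3 H each → 6
  1 × C: 1 H
  1 × C (aromatic): no H
  1 × C: no H
  1 × O: no H
  Total hydrogens = 20.
Molecular formula: C14H20O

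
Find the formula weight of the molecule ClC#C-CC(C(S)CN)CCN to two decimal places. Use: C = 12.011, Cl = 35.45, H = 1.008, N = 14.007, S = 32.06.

Molecular formula: C8H15ClN2S.
M = 8×12.011 + 1×35.45 + 15×1.008 + 2×14.007 + 1×32.06 = 206.73 g/mol.

206.73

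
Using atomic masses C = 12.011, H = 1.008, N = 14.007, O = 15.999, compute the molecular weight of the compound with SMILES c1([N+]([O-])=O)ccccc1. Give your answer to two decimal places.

Molecular formula: C6H5NO2.
M = 6×12.011 + 5×1.008 + 1×14.007 + 2×15.999 = 123.11 g/mol.

123.11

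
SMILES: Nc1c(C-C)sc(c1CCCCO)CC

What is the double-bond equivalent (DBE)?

3

Molecular formula from the SMILES: C12H21NOS.
DoU = (2C + 2 + N − H − X)/2 = (2·12 + 2 + 1 − 21 − 0)/2 = 6/2 = 3.
(Structurally: 1 ring(s) + 2 π bond(s) = 3.)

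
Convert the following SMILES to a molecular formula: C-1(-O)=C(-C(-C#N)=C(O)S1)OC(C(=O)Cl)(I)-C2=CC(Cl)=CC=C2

C13H6Cl2INO4S

Heavy atoms from the SMILES: 13 C, 2 Cl, 1 I, 1 N, 4 O, 1 S.
Implicit hydrogens by atom environment:
  6 × C (aromatic): no H
  4 × C (aromatic): 1 H each → 4
  3 × C: no H
  2 × Cl: no H
  2 × O: 1 H each → 2
  2 × O: no H
  1 × I: no H
  1 × N: no H
  1 × S (aromatic): no H
  Total hydrogens = 6.
Molecular formula: C13H6Cl2INO4S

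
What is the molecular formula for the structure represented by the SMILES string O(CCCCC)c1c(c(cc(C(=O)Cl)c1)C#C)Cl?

C14H14Cl2O2

Heavy atoms from the SMILES: 14 C, 2 Cl, 2 O.
Implicit hydrogens by atom environment:
  4 × C: 2 H each → 8
  4 × C (aromatic): no H
  2 × C (aromatic): 1 H each → 2
  2 × C: no H
  2 × Cl: no H
  2 × O: no H
  1 × C: 3 H
  1 × C: 1 H
  Total hydrogens = 14.
Molecular formula: C14H14Cl2O2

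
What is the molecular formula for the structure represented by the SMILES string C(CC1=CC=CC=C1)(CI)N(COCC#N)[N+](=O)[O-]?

Heavy atoms from the SMILES: 12 C, 1 I, 3 N, 3 O.
Implicit hydrogens by atom environment:
  5 × C (aromatic): 1 H each → 5
  4 × C: 2 H each → 8
  2 × N: no H
  2 × O: no H
  1 × C: 1 H
  1 × C: no H
  1 × C (aromatic): no H
  1 × I: no H
  1 × N (charge +1): no H
  1 × O (charge -1): no H
  Total hydrogens = 14.
Molecular formula: C12H14IN3O3

C12H14IN3O3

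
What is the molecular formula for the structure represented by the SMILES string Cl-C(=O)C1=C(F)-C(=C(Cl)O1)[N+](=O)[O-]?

Heavy atoms from the SMILES: 5 C, 2 Cl, 1 F, 1 N, 4 O.
Implicit hydrogens by atom environment:
  4 × C (aromatic): no H
  2 × Cl: no H
  2 × O: no H
  1 × C: no H
  1 × F: no H
  1 × N (charge +1): no H
  1 × O (aromatic): no H
  1 × O (charge -1): no H
  Total hydrogens = 0.
Molecular formula: C5Cl2FNO4

C5Cl2FNO4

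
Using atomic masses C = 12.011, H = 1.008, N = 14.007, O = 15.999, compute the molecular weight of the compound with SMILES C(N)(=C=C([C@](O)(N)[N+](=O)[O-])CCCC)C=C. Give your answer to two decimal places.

Molecular formula: C10H17N3O3.
M = 10×12.011 + 17×1.008 + 3×14.007 + 3×15.999 = 227.26 g/mol.

227.26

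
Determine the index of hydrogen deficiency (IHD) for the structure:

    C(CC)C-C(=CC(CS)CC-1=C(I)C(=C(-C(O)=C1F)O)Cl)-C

5

Molecular formula from the SMILES: C16H21ClFIO2S.
DoU = (2C + 2 + N − H − X)/2 = (2·16 + 2 + 0 − 21 − 3)/2 = 10/2 = 5.
(Structurally: 1 ring(s) + 4 π bond(s) = 5.)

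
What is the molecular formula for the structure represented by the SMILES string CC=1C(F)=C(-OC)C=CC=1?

C8H9FO

Heavy atoms from the SMILES: 8 C, 1 F, 1 O.
Implicit hydrogens by atom environment:
  3 × C (aromatic): 1 H each → 3
  3 × C (aromatic): no H
  2 × C: 3 H each → 6
  1 × F: no H
  1 × O: no H
  Total hydrogens = 9.
Molecular formula: C8H9FO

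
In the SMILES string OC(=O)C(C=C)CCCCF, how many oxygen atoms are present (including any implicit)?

The symbol for oxygen appears 2 times in the SMILES.

2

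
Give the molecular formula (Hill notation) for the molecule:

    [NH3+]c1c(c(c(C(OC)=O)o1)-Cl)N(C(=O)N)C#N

Heavy atoms from the SMILES: 8 C, 1 Cl, 4 N, 4 O.
Implicit hydrogens by atom environment:
  4 × C (aromatic): no H
  3 × C: no H
  3 × O: no H
  2 × N: no H
  1 × C: 3 H
  1 × Cl: no H
  1 × N (charge +1): 3 H
  1 × N: 2 H
  1 × O (aromatic): no H
  Total hydrogens = 8.
Net charge +1.
Molecular formula: C8H8ClN4O4+

C8H8ClN4O4+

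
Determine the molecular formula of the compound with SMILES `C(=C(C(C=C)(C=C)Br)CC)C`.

C10H15Br

Heavy atoms from the SMILES: 1 Br, 10 C.
Implicit hydrogens by atom environment:
  3 × C: 2 H each → 6
  3 × C: 1 H each → 3
  2 × C: 3 H each → 6
  2 × C: no H
  1 × Br: no H
  Total hydrogens = 15.
Molecular formula: C10H15Br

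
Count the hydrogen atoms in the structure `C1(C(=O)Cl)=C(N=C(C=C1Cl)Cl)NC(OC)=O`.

Hydrogens are implicit in SMILES; fill each atom to its normal valence:
  4 × C (aromatic): no H
  3 × Cl: no H
  3 × O: no H
  2 × C: no H
  1 × C: 3 H
  1 × C (aromatic): 1 H
  1 × N: 1 H
  1 × N (aromatic): no H
  Total hydrogens = 5.

5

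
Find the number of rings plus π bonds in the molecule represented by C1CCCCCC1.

Molecular formula from the SMILES: C7H14.
DoU = (2C + 2 + N − H − X)/2 = (2·7 + 2 + 0 − 14 − 0)/2 = 2/2 = 1.
(Structurally: 1 ring(s) + 0 π bond(s) = 1.)

1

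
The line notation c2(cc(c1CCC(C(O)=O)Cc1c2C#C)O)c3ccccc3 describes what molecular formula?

C19H16O3

Heavy atoms from the SMILES: 19 C, 3 O.
Implicit hydrogens by atom environment:
  6 × C (aromatic): 1 H each → 6
  6 × C (aromatic): no H
  3 × C: 2 H each → 6
  2 × C: 1 H each → 2
  2 × C: no H
  2 × O: 1 H each → 2
  1 × O: no H
  Total hydrogens = 16.
Molecular formula: C19H16O3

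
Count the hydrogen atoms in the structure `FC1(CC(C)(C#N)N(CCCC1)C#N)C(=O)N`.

Hydrogens are implicit in SMILES; fill each atom to its normal valence:
  5 × C: 2 H each → 10
  5 × C: no H
  3 × N: no H
  1 × C: 3 H
  1 × F: no H
  1 × N: 2 H
  1 × O: no H
  Total hydrogens = 15.

15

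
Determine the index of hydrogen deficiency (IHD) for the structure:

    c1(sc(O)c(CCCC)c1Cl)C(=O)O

Molecular formula from the SMILES: C9H11ClO3S.
DoU = (2C + 2 + N − H − X)/2 = (2·9 + 2 + 0 − 11 − 1)/2 = 8/2 = 4.
(Structurally: 1 ring(s) + 3 π bond(s) = 4.)

4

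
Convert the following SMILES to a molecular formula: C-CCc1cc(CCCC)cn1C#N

Heavy atoms from the SMILES: 12 C, 2 N.
Implicit hydrogens by atom environment:
  5 × C: 2 H each → 10
  2 × C: 3 H each → 6
  2 × C (aromatic): 1 H each → 2
  2 × C (aromatic): no H
  1 × C: no H
  1 × N (aromatic): no H
  1 × N: no H
  Total hydrogens = 18.
Molecular formula: C12H18N2

C12H18N2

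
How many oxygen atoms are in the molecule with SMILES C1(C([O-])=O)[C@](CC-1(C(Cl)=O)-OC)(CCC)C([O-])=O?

6

The symbol for oxygen appears 6 times in the SMILES.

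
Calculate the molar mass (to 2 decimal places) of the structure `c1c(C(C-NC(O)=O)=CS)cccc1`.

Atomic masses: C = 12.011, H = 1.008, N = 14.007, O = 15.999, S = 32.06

Molecular formula: C10H11NO2S.
M = 10×12.011 + 11×1.008 + 1×14.007 + 2×15.999 + 1×32.06 = 209.26 g/mol.

209.26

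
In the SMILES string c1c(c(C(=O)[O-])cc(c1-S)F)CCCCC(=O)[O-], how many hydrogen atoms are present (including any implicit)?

Hydrogens are implicit in SMILES; fill each atom to its normal valence:
  4 × C: 2 H each → 8
  4 × C (aromatic): no H
  2 × C (aromatic): 1 H each → 2
  2 × C: no H
  2 × O: no H
  2 × O (charge -1): no H
  1 × F: no H
  1 × S: 1 H
  Total hydrogens = 11.

11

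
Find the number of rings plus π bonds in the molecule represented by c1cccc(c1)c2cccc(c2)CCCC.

Molecular formula from the SMILES: C16H18.
DoU = (2C + 2 + N − H − X)/2 = (2·16 + 2 + 0 − 18 − 0)/2 = 16/2 = 8.
(Structurally: 2 ring(s) + 6 π bond(s) = 8.)

8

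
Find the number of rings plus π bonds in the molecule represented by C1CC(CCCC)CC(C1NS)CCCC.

Molecular formula from the SMILES: C14H29NS.
DoU = (2C + 2 + N − H − X)/2 = (2·14 + 2 + 1 − 29 − 0)/2 = 2/2 = 1.
(Structurally: 1 ring(s) + 0 π bond(s) = 1.)

1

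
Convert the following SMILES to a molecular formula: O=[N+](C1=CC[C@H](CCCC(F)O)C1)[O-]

C9H14FNO3

Heavy atoms from the SMILES: 9 C, 1 F, 1 N, 3 O.
Implicit hydrogens by atom environment:
  5 × C: 2 H each → 10
  3 × C: 1 H each → 3
  1 × C: no H
  1 × F: no H
  1 × N (charge +1): no H
  1 × O: 1 H
  1 × O: no H
  1 × O (charge -1): no H
  Total hydrogens = 14.
Molecular formula: C9H14FNO3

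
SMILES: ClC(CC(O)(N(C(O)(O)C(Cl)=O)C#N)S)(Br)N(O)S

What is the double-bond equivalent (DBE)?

3

Molecular formula from the SMILES: C6H8BrCl2N3O5S2.
DoU = (2C + 2 + N − H − X)/2 = (2·6 + 2 + 3 − 8 − 3)/2 = 6/2 = 3.
(Structurally: 0 ring(s) + 3 π bond(s) = 3.)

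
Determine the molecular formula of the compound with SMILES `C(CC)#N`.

C3H5N

Heavy atoms from the SMILES: 3 C, 1 N.
Implicit hydrogens by atom environment:
  1 × C: 3 H
  1 × C: 2 H
  1 × C: no H
  1 × N: no H
  Total hydrogens = 5.
Molecular formula: C3H5N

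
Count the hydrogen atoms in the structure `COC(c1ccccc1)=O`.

Hydrogens are implicit in SMILES; fill each atom to its normal valence:
  5 × C (aromatic): 1 H each → 5
  2 × O: no H
  1 × C: 3 H
  1 × C (aromatic): no H
  1 × C: no H
  Total hydrogens = 8.

8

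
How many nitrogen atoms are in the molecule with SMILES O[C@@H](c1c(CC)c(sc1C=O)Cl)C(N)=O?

The symbol for nitrogen appears 1 time in the SMILES.

1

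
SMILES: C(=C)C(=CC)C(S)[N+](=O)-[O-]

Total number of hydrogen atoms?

Hydrogens are implicit in SMILES; fill each atom to its normal valence:
  3 × C: 1 H each → 3
  1 × C: 3 H
  1 × C: 2 H
  1 × C: no H
  1 × N (charge +1): no H
  1 × O: no H
  1 × O (charge -1): no H
  1 × S: 1 H
  Total hydrogens = 9.

9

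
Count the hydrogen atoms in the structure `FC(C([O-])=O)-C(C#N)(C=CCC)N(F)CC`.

13

Hydrogens are implicit in SMILES; fill each atom to its normal valence:
  3 × C: 1 H each → 3
  3 × C: no H
  2 × C: 3 H each → 6
  2 × C: 2 H each → 4
  2 × F: no H
  2 × N: no H
  1 × O: no H
  1 × O (charge -1): no H
  Total hydrogens = 13.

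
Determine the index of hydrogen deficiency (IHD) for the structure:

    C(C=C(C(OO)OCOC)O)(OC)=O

2

Molecular formula from the SMILES: C7H12O7.
DoU = (2C + 2 + N − H − X)/2 = (2·7 + 2 + 0 − 12 − 0)/2 = 4/2 = 2.
(Structurally: 0 ring(s) + 2 π bond(s) = 2.)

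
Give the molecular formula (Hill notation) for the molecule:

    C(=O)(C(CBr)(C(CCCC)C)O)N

C9H18BrNO2

Heavy atoms from the SMILES: 1 Br, 9 C, 1 N, 2 O.
Implicit hydrogens by atom environment:
  4 × C: 2 H each → 8
  2 × C: 3 H each → 6
  2 × C: no H
  1 × Br: no H
  1 × C: 1 H
  1 × N: 2 H
  1 × O: 1 H
  1 × O: no H
  Total hydrogens = 18.
Molecular formula: C9H18BrNO2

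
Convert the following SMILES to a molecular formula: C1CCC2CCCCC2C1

C10H18

Heavy atoms from the SMILES: 10 C.
Implicit hydrogens by atom environment:
  8 × C: 2 H each → 16
  2 × C: 1 H each → 2
  Total hydrogens = 18.
Molecular formula: C10H18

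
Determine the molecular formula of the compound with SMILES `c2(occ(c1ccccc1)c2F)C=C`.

Heavy atoms from the SMILES: 12 C, 1 F, 1 O.
Implicit hydrogens by atom environment:
  6 × C (aromatic): 1 H each → 6
  4 × C (aromatic): no H
  1 × C: 2 H
  1 × C: 1 H
  1 × F: no H
  1 × O (aromatic): no H
  Total hydrogens = 9.
Molecular formula: C12H9FO

C12H9FO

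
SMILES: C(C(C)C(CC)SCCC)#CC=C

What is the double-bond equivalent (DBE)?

3

Molecular formula from the SMILES: C12H20S.
DoU = (2C + 2 + N − H − X)/2 = (2·12 + 2 + 0 − 20 − 0)/2 = 6/2 = 3.
(Structurally: 0 ring(s) + 3 π bond(s) = 3.)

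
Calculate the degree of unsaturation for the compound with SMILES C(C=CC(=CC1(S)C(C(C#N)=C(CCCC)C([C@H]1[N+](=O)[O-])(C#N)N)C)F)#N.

11

Molecular formula from the SMILES: C18H20FN5O2S.
DoU = (2C + 2 + N − H − X)/2 = (2·18 + 2 + 5 − 20 − 1)/2 = 22/2 = 11.
(Structurally: 1 ring(s) + 10 π bond(s) = 11.)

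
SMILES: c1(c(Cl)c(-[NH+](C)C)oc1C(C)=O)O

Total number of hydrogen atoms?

Hydrogens are implicit in SMILES; fill each atom to its normal valence:
  4 × C (aromatic): no H
  3 × C: 3 H each → 9
  1 × C: no H
  1 × Cl: no H
  1 × N (charge +1): 1 H
  1 × O: 1 H
  1 × O (aromatic): no H
  1 × O: no H
  Total hydrogens = 11.

11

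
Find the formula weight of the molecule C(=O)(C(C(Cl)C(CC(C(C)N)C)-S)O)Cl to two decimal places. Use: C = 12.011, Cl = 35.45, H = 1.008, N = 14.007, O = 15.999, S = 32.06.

Molecular formula: C9H17Cl2NO2S.
M = 9×12.011 + 2×35.45 + 17×1.008 + 1×14.007 + 2×15.999 + 1×32.06 = 274.20 g/mol.

274.20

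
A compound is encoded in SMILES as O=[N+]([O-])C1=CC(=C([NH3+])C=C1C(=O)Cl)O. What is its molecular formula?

Heavy atoms from the SMILES: 7 C, 1 Cl, 2 N, 4 O.
Implicit hydrogens by atom environment:
  4 × C (aromatic): no H
  2 × C (aromatic): 1 H each → 2
  2 × O: no H
  1 × C: no H
  1 × Cl: no H
  1 × N (charge +1): 3 H
  1 × N (charge +1): no H
  1 × O: 1 H
  1 × O (charge -1): no H
  Total hydrogens = 6.
Net charge +1.
Molecular formula: C7H6ClN2O4+

C7H6ClN2O4+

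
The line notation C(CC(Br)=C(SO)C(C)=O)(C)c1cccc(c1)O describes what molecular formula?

C13H15BrO3S

Heavy atoms from the SMILES: 1 Br, 13 C, 3 O, 1 S.
Implicit hydrogens by atom environment:
  4 × C (aromatic): 1 H each → 4
  3 × C: no H
  2 × C: 3 H each → 6
  2 × C (aromatic): no H
  2 × O: 1 H each → 2
  1 × Br: no H
  1 × C: 2 H
  1 × C: 1 H
  1 × O: no H
  1 × S: no H
  Total hydrogens = 15.
Molecular formula: C13H15BrO3S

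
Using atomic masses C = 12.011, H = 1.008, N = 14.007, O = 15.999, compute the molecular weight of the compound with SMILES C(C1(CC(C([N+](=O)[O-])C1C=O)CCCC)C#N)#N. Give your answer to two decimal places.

249.27

Molecular formula: C12H15N3O3.
M = 12×12.011 + 15×1.008 + 3×14.007 + 3×15.999 = 249.27 g/mol.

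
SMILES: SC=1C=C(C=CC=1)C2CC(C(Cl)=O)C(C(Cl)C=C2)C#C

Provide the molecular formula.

Heavy atoms from the SMILES: 16 C, 2 Cl, 1 O, 1 S.
Implicit hydrogens by atom environment:
  7 × C: 1 H each → 7
  4 × C (aromatic): 1 H each → 4
  2 × C: no H
  2 × C (aromatic): no H
  2 × Cl: no H
  1 × C: 2 H
  1 × O: no H
  1 × S: 1 H
  Total hydrogens = 14.
Molecular formula: C16H14Cl2OS

C16H14Cl2OS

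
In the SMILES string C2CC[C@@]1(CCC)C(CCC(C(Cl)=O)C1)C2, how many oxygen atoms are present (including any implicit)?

The symbol for oxygen appears 1 time in the SMILES.

1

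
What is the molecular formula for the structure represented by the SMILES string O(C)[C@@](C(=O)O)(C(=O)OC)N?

C5H9NO5

Heavy atoms from the SMILES: 5 C, 1 N, 5 O.
Implicit hydrogens by atom environment:
  4 × O: no H
  3 × C: no H
  2 × C: 3 H each → 6
  1 × N: 2 H
  1 × O: 1 H
  Total hydrogens = 9.
Molecular formula: C5H9NO5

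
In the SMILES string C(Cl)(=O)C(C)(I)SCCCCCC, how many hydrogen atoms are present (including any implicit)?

Hydrogens are implicit in SMILES; fill each atom to its normal valence:
  5 × C: 2 H each → 10
  2 × C: 3 H each → 6
  2 × C: no H
  1 × Cl: no H
  1 × I: no H
  1 × O: no H
  1 × S: no H
  Total hydrogens = 16.

16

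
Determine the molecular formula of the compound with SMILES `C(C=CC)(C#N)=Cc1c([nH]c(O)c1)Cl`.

C10H9ClN2O

Heavy atoms from the SMILES: 10 C, 1 Cl, 2 N, 1 O.
Implicit hydrogens by atom environment:
  3 × C: 1 H each → 3
  3 × C (aromatic): no H
  2 × C: no H
  1 × C: 3 H
  1 × C (aromatic): 1 H
  1 × Cl: no H
  1 × N (aromatic): 1 H
  1 × N: no H
  1 × O: 1 H
  Total hydrogens = 9.
Molecular formula: C10H9ClN2O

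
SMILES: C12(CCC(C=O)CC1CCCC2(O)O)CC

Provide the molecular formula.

C13H22O3

Heavy atoms from the SMILES: 13 C, 3 O.
Implicit hydrogens by atom environment:
  7 × C: 2 H each → 14
  3 × C: 1 H each → 3
  2 × C: no H
  2 × O: 1 H each → 2
  1 × C: 3 H
  1 × O: no H
  Total hydrogens = 22.
Molecular formula: C13H22O3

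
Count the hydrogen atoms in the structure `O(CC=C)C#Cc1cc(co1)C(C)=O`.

10

Hydrogens are implicit in SMILES; fill each atom to its normal valence:
  3 × C: no H
  2 × C: 2 H each → 4
  2 × C (aromatic): 1 H each → 2
  2 × C (aromatic): no H
  2 × O: no H
  1 × C: 3 H
  1 × C: 1 H
  1 × O (aromatic): no H
  Total hydrogens = 10.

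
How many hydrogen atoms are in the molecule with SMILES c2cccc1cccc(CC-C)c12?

Hydrogens are implicit in SMILES; fill each atom to its normal valence:
  7 × C (aromatic): 1 H each → 7
  3 × C (aromatic): no H
  2 × C: 2 H each → 4
  1 × C: 3 H
  Total hydrogens = 14.

14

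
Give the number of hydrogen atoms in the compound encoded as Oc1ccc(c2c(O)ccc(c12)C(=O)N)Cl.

Hydrogens are implicit in SMILES; fill each atom to its normal valence:
  6 × C (aromatic): no H
  4 × C (aromatic): 1 H each → 4
  2 × O: 1 H each → 2
  1 × C: no H
  1 × Cl: no H
  1 × N: 2 H
  1 × O: no H
  Total hydrogens = 8.

8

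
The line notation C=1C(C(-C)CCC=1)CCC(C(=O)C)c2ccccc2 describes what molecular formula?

Heavy atoms from the SMILES: 18 C, 1 O.
Implicit hydrogens by atom environment:
  5 × C: 1 H each → 5
  5 × C (aromatic): 1 H each → 5
  4 × C: 2 H each → 8
  2 × C: 3 H each → 6
  1 × C (aromatic): no H
  1 × C: no H
  1 × O: no H
  Total hydrogens = 24.
Molecular formula: C18H24O

C18H24O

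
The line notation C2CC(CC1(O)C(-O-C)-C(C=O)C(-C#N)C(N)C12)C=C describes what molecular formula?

Heavy atoms from the SMILES: 15 C, 2 N, 3 O.
Implicit hydrogens by atom environment:
  8 × C: 1 H each → 8
  4 × C: 2 H each → 8
  2 × C: no H
  2 × O: no H
  1 × C: 3 H
  1 × N: 2 H
  1 × N: no H
  1 × O: 1 H
  Total hydrogens = 22.
Molecular formula: C15H22N2O3

C15H22N2O3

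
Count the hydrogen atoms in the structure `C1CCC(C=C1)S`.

Hydrogens are implicit in SMILES; fill each atom to its normal valence:
  3 × C: 2 H each → 6
  3 × C: 1 H each → 3
  1 × S: 1 H
  Total hydrogens = 10.

10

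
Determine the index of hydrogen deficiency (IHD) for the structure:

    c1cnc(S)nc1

Molecular formula from the SMILES: C4H4N2S.
DoU = (2C + 2 + N − H − X)/2 = (2·4 + 2 + 2 − 4 − 0)/2 = 8/2 = 4.
(Structurally: 1 ring(s) + 3 π bond(s) = 4.)

4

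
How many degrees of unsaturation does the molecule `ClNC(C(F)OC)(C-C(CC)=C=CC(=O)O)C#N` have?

Molecular formula from the SMILES: C11H14ClFN2O3.
DoU = (2C + 2 + N − H − X)/2 = (2·11 + 2 + 2 − 14 − 2)/2 = 10/2 = 5.
(Structurally: 0 ring(s) + 5 π bond(s) = 5.)

5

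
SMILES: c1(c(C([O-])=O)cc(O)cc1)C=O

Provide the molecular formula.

C8H5O4-

Heavy atoms from the SMILES: 8 C, 4 O.
Implicit hydrogens by atom environment:
  3 × C (aromatic): 1 H each → 3
  3 × C (aromatic): no H
  2 × O: no H
  1 × C: 1 H
  1 × C: no H
  1 × O: 1 H
  1 × O (charge -1): no H
  Total hydrogens = 5.
Net charge -1.
Molecular formula: C8H5O4-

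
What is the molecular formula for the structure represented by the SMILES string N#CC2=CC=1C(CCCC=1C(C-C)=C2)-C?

Heavy atoms from the SMILES: 14 C, 1 N.
Implicit hydrogens by atom environment:
  4 × C: 2 H each → 8
  4 × C (aromatic): no H
  2 × C: 3 H each → 6
  2 × C (aromatic): 1 H each → 2
  1 × C: 1 H
  1 × C: no H
  1 × N: no H
  Total hydrogens = 17.
Molecular formula: C14H17N

C14H17N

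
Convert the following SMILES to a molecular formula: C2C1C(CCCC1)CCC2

C10H18

Heavy atoms from the SMILES: 10 C.
Implicit hydrogens by atom environment:
  8 × C: 2 H each → 16
  2 × C: 1 H each → 2
  Total hydrogens = 18.
Molecular formula: C10H18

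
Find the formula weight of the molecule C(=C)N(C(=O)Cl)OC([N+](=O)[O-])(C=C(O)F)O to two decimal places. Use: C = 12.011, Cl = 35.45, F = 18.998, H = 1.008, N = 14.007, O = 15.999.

256.57

Molecular formula: C6H6ClFN2O6.
M = 6×12.011 + 1×35.45 + 1×18.998 + 6×1.008 + 2×14.007 + 6×15.999 = 256.57 g/mol.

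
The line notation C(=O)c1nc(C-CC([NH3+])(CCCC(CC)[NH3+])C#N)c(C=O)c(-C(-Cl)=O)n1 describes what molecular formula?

Heavy atoms from the SMILES: 17 C, 1 Cl, 5 N, 3 O.
Implicit hydrogens by atom environment:
  6 × C: 2 H each → 12
  4 × C (aromatic): no H
  3 × C: 1 H each → 3
  3 × C: no H
  3 × O: no H
  2 × N (charge +1): 3 H each → 6
  2 × N (aromatic): no H
  1 × C: 3 H
  1 × Cl: no H
  1 × N: no H
  Total hydrogens = 24.
Net charge +2.
Molecular formula: [C17H24ClN5O3]2+

[C17H24ClN5O3]2+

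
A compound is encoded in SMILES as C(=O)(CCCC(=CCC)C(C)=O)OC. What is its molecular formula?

C11H18O3

Heavy atoms from the SMILES: 11 C, 3 O.
Implicit hydrogens by atom environment:
  4 × C: 2 H each → 8
  3 × C: 3 H each → 9
  3 × C: no H
  3 × O: no H
  1 × C: 1 H
  Total hydrogens = 18.
Molecular formula: C11H18O3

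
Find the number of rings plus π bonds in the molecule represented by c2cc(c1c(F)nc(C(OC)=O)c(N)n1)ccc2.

9

Molecular formula from the SMILES: C12H10FN3O2.
DoU = (2C + 2 + N − H − X)/2 = (2·12 + 2 + 3 − 10 − 1)/2 = 18/2 = 9.
(Structurally: 2 ring(s) + 7 π bond(s) = 9.)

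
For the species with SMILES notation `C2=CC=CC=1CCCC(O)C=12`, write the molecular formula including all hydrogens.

C10H12O

Heavy atoms from the SMILES: 10 C, 1 O.
Implicit hydrogens by atom environment:
  4 × C (aromatic): 1 H each → 4
  3 × C: 2 H each → 6
  2 × C (aromatic): no H
  1 × C: 1 H
  1 × O: 1 H
  Total hydrogens = 12.
Molecular formula: C10H12O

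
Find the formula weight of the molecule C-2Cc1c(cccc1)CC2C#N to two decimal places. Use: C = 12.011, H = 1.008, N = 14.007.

157.22

Molecular formula: C11H11N.
M = 11×12.011 + 11×1.008 + 1×14.007 = 157.22 g/mol.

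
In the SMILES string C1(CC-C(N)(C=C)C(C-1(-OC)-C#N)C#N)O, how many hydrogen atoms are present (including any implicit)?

15

Hydrogens are implicit in SMILES; fill each atom to its normal valence:
  4 × C: no H
  3 × C: 2 H each → 6
  3 × C: 1 H each → 3
  2 × N: no H
  1 × C: 3 H
  1 × N: 2 H
  1 × O: 1 H
  1 × O: no H
  Total hydrogens = 15.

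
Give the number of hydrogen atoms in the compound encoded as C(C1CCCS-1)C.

Hydrogens are implicit in SMILES; fill each atom to its normal valence:
  4 × C: 2 H each → 8
  1 × C: 3 H
  1 × C: 1 H
  1 × S: no H
  Total hydrogens = 12.

12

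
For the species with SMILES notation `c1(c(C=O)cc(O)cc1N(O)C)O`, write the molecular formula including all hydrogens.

C8H9NO4

Heavy atoms from the SMILES: 8 C, 1 N, 4 O.
Implicit hydrogens by atom environment:
  4 × C (aromatic): no H
  3 × O: 1 H each → 3
  2 × C (aromatic): 1 H each → 2
  1 × C: 3 H
  1 × C: 1 H
  1 × N: no H
  1 × O: no H
  Total hydrogens = 9.
Molecular formula: C8H9NO4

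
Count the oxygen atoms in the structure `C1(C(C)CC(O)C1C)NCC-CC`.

1

The symbol for oxygen appears 1 time in the SMILES.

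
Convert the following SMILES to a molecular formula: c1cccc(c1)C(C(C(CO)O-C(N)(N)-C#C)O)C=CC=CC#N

Heavy atoms from the SMILES: 18 C, 3 N, 3 O.
Implicit hydrogens by atom environment:
  8 × C: 1 H each → 8
  5 × C (aromatic): 1 H each → 5
  3 × C: no H
  2 × N: 2 H each → 4
  2 × O: 1 H each → 2
  1 × C: 2 H
  1 × C (aromatic): no H
  1 × N: no H
  1 × O: no H
  Total hydrogens = 21.
Molecular formula: C18H21N3O3

C18H21N3O3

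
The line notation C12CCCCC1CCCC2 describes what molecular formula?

Heavy atoms from the SMILES: 10 C.
Implicit hydrogens by atom environment:
  8 × C: 2 H each → 16
  2 × C: 1 H each → 2
  Total hydrogens = 18.
Molecular formula: C10H18

C10H18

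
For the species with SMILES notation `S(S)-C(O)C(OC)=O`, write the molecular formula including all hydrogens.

Heavy atoms from the SMILES: 3 C, 3 O, 2 S.
Implicit hydrogens by atom environment:
  2 × O: no H
  1 × C: 3 H
  1 × C: 1 H
  1 × C: no H
  1 × O: 1 H
  1 × S: 1 H
  1 × S: no H
  Total hydrogens = 6.
Molecular formula: C3H6O3S2

C3H6O3S2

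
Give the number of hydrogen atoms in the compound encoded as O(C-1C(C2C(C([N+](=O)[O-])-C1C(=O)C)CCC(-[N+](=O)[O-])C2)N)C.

Hydrogens are implicit in SMILES; fill each atom to its normal valence:
  7 × C: 1 H each → 7
  4 × O: no H
  3 × C: 2 H each → 6
  2 × C: 3 H each → 6
  2 × N (charge +1): no H
  2 × O (charge -1): no H
  1 × C: no H
  1 × N: 2 H
  Total hydrogens = 21.

21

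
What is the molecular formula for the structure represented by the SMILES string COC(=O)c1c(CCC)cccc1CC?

Heavy atoms from the SMILES: 13 C, 2 O.
Implicit hydrogens by atom environment:
  3 × C: 3 H each → 9
  3 × C: 2 H each → 6
  3 × C (aromatic): 1 H each → 3
  3 × C (aromatic): no H
  2 × O: no H
  1 × C: no H
  Total hydrogens = 18.
Molecular formula: C13H18O2

C13H18O2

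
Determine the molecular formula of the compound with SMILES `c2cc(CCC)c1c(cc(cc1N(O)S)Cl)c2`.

C13H14ClNOS

Heavy atoms from the SMILES: 13 C, 1 Cl, 1 N, 1 O, 1 S.
Implicit hydrogens by atom environment:
  5 × C (aromatic): 1 H each → 5
  5 × C (aromatic): no H
  2 × C: 2 H each → 4
  1 × C: 3 H
  1 × Cl: no H
  1 × N: no H
  1 × O: 1 H
  1 × S: 1 H
  Total hydrogens = 14.
Molecular formula: C13H14ClNOS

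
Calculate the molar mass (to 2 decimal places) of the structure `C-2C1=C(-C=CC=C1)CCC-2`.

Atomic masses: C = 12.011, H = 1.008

Molecular formula: C10H12.
M = 10×12.011 + 12×1.008 = 132.21 g/mol.

132.21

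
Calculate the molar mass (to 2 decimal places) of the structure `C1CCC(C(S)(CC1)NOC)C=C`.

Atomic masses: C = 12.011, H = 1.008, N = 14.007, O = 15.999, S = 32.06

Molecular formula: C10H19NOS.
M = 10×12.011 + 19×1.008 + 1×14.007 + 1×15.999 + 1×32.06 = 201.33 g/mol.

201.33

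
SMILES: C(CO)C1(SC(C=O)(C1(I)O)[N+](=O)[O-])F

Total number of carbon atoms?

6

The symbol for carbon appears 6 times in the SMILES.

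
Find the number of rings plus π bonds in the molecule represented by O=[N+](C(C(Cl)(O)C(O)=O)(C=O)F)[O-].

3

Molecular formula from the SMILES: C4H3ClFNO6.
DoU = (2C + 2 + N − H − X)/2 = (2·4 + 2 + 1 − 3 − 2)/2 = 6/2 = 3.
(Structurally: 0 ring(s) + 3 π bond(s) = 3.)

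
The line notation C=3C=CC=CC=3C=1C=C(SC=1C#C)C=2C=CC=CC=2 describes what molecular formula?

Heavy atoms from the SMILES: 18 C, 1 S.
Implicit hydrogens by atom environment:
  11 × C (aromatic): 1 H each → 11
  5 × C (aromatic): no H
  1 × C: 1 H
  1 × C: no H
  1 × S (aromatic): no H
  Total hydrogens = 12.
Molecular formula: C18H12S

C18H12S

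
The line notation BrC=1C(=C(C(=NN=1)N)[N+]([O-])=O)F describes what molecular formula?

C4H2BrFN4O2

Heavy atoms from the SMILES: 1 Br, 4 C, 1 F, 4 N, 2 O.
Implicit hydrogens by atom environment:
  4 × C (aromatic): no H
  2 × N (aromatic): no H
  1 × Br: no H
  1 × F: no H
  1 × N: 2 H
  1 × N (charge +1): no H
  1 × O: no H
  1 × O (charge -1): no H
  Total hydrogens = 2.
Molecular formula: C4H2BrFN4O2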